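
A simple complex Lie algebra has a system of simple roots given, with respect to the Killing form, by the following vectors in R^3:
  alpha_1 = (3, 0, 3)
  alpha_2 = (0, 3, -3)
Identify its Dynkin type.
A2

Compute the Cartan integers a_ij = 2(alpha_i, alpha_j)/(alpha_j, alpha_j); the resulting 2x2 Cartan matrix is
[[2, -1], [-1, 2]].
All simple roots have the same length, so the diagram is simply laced. The associated Dynkin diagram is a chain of 2 nodes with single edges (A_2), so the type is A_2 (the algebra sl(3)).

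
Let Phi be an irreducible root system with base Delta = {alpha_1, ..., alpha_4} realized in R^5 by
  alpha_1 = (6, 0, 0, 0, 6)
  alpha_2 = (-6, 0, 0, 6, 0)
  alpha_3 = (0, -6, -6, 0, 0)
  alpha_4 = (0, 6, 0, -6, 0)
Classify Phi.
A4

Compute the Cartan integers a_ij = 2(alpha_i, alpha_j)/(alpha_j, alpha_j); the resulting 4x4 Cartan matrix is
[[2, -1, 0, 0], [-1, 2, 0, -1], [0, 0, 2, -1], [0, -1, -1, 2]].
All simple roots have the same length, so the diagram is simply laced. The associated Dynkin diagram is a chain of 4 nodes with single edges (A_4), so the type is A_4 (the algebra sl(5)).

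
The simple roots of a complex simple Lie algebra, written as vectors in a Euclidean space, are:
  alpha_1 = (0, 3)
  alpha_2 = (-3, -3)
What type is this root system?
Compute the Cartan integers a_ij = 2(alpha_i, alpha_j)/(alpha_j, alpha_j); the resulting 2x2 Cartan matrix is
[[2, -1], [-2, 2]].
The roots have two lengths (squared-length ratio 2:1); the short ones are alpha_{1}. The associated Dynkin diagram is a chain of 2 nodes with a double edge at one end; the terminal node there is the unique short simple root (B_2), so the type is B_2 (the algebra so(5)).

B_2 (so(5))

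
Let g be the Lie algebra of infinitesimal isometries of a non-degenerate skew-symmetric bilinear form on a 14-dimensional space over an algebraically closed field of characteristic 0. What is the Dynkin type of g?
This is sp(14), which has dimension 14(14+1)/2 = 105 and rank 14/2 = 7. In the classification of classical Lie algebras, the symplectic algebra sp(2n) has type C_n; here n = 7, so the Dynkin diagram is a chain of 7 nodes with a double edge at one end; the terminal node there is the unique long simple root (C_7). Hence the type is C_7.

C_7 (sp(14))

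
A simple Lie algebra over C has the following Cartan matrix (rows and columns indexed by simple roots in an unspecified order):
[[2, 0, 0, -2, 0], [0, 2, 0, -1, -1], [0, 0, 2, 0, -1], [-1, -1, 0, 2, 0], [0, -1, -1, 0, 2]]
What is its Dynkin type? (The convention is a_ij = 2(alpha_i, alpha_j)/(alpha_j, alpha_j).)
The matrix has rank 5 with 2's on the diagonal. Reading the off-diagonal entries as Dynkin edges (a single edge where a_ij = a_ji = -1; a double or triple edge where a_ij * a_ji = 2 or 3), the diagram is a chain of 5 nodes with a double edge at one end; the terminal node there is the unique long simple root (C_5). One simple-root ordering that puts it in standard form is (alpha_3, alpha_5, alpha_2, alpha_4, alpha_1). So the algebra is type C_5, i.e. sp(10).

C5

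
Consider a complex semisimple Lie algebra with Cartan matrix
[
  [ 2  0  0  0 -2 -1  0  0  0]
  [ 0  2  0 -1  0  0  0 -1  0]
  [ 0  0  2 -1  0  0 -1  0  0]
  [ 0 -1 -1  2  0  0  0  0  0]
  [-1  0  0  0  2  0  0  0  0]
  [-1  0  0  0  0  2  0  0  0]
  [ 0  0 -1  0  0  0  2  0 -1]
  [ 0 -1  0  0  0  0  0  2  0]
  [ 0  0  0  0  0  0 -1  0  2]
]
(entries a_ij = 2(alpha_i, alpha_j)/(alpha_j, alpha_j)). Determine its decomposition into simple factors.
The diagram associated to this matrix has two connected components: the simple roots {alpha_2, alpha_3, alpha_4, alpha_7, alpha_8, alpha_9} form a chain of 6 nodes with single edges (A_6), and {alpha_1, alpha_5, alpha_6} form a chain of 3 nodes with a double edge at one end; the terminal node there is the unique short simple root (B_3). A semisimple Lie algebra decomposes uniquely as the direct sum of simple ideals, one per connected component of its Dynkin diagram, so g ≅ A_6 ⊕ B_3 (dimension 48 + 21 = 69).

A6 ⊕ B3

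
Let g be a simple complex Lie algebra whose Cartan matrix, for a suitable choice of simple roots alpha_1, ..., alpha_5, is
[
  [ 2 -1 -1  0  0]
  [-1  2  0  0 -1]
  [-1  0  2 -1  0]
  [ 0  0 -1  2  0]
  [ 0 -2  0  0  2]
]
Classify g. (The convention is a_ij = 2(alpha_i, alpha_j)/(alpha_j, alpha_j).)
The matrix has rank 5 with 2's on the diagonal. Reading the off-diagonal entries as Dynkin edges (a single edge where a_ij = a_ji = -1; a double or triple edge where a_ij * a_ji = 2 or 3), the diagram is a chain of 5 nodes with a double edge at one end; the terminal node there is the unique long simple root (C_5). One simple-root ordering that puts it in standard form is (alpha_4, alpha_3, alpha_1, alpha_2, alpha_5). So the algebra is type C_5, i.e. sp(10).

C5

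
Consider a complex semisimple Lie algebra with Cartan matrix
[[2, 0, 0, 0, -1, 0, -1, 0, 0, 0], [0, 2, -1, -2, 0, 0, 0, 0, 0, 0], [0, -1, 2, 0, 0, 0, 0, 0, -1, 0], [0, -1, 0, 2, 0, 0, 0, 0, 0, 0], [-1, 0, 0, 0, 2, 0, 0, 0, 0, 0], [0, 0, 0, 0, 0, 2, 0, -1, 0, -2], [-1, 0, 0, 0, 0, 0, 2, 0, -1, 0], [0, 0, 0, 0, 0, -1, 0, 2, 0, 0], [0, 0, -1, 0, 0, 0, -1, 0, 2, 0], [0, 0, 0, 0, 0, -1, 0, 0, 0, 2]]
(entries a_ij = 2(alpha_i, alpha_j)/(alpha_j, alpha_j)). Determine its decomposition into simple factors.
The diagram associated to this matrix has two connected components: the simple roots {alpha_6, alpha_8, alpha_10} form a chain of 3 nodes with a double edge at one end; the terminal node there is the unique short simple root (B_3), and {alpha_1, alpha_2, alpha_3, alpha_4, alpha_5, alpha_7, alpha_9} form a chain of 7 nodes with a double edge at one end; the terminal node there is the unique short simple root (B_7). A semisimple Lie algebra decomposes uniquely as the direct sum of simple ideals, one per connected component of its Dynkin diagram, so g ≅ B_3 ⊕ B_7 (dimension 21 + 105 = 126).

B_3 (so(7)) ⊕ B_7 (so(15))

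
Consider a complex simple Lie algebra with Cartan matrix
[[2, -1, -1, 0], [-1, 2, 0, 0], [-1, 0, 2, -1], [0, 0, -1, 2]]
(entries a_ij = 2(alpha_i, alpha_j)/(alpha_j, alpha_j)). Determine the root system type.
A4

The matrix has rank 4 with 2's on the diagonal. Reading the off-diagonal entries as Dynkin edges (a single edge where a_ij = a_ji = -1; a double or triple edge where a_ij * a_ji = 2 or 3), the diagram is a chain of 4 nodes with single edges (A_4). One simple-root ordering that puts it in standard form is (alpha_4, alpha_3, alpha_1, alpha_2). So the algebra is type A_4, i.e. sl(5).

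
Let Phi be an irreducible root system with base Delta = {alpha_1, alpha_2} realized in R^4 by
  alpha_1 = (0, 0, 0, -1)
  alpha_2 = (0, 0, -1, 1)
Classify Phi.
B2

Compute the Cartan integers a_ij = 2(alpha_i, alpha_j)/(alpha_j, alpha_j); the resulting 2x2 Cartan matrix is
[[2, -1], [-2, 2]].
The roots have two lengths (squared-length ratio 2:1); the short ones are alpha_{1}. The associated Dynkin diagram is a chain of 2 nodes with a double edge at one end; the terminal node there is the unique short simple root (B_2), so the type is B_2 (the algebra so(5)).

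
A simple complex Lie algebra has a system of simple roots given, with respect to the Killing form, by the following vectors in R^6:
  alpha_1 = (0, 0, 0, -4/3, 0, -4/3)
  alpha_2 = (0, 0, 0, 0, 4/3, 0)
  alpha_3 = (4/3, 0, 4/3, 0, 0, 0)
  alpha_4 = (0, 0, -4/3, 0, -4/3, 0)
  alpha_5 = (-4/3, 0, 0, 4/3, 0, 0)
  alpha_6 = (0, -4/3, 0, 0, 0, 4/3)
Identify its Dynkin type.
B_6

Compute the Cartan integers a_ij = 2(alpha_i, alpha_j)/(alpha_j, alpha_j); the resulting 6x6 Cartan matrix is
[[2, 0, 0, 0, -1, -1], [0, 2, 0, -1, 0, 0], [0, 0, 2, -1, -1, 0], [0, -2, -1, 2, 0, 0], [-1, 0, -1, 0, 2, 0], [-1, 0, 0, 0, 0, 2]].
The roots have two lengths (squared-length ratio 2:1); the short ones are alpha_{2}. The associated Dynkin diagram is a chain of 6 nodes with a double edge at one end; the terminal node there is the unique short simple root (B_6), so the type is B_6 (the algebra so(13)).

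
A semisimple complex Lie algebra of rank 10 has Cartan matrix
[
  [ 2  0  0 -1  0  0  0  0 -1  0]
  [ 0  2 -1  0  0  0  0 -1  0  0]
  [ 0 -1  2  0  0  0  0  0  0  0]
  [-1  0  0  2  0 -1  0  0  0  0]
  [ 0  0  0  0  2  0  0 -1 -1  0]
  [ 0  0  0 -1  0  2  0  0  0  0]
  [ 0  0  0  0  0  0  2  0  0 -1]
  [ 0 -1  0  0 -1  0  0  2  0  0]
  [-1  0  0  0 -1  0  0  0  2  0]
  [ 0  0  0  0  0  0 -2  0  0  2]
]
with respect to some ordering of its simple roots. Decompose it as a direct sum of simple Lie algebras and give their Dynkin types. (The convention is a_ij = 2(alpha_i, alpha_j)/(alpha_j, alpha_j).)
A_8 ⊕ B_2

The diagram associated to this matrix has two connected components: the simple roots {alpha_1, alpha_2, alpha_3, alpha_4, alpha_5, alpha_6, alpha_8, alpha_9} form a chain of 8 nodes with single edges (A_8), and {alpha_7, alpha_10} form a chain of 2 nodes with a double edge at one end; the terminal node there is the unique short simple root (B_2). A semisimple Lie algebra decomposes uniquely as the direct sum of simple ideals, one per connected component of its Dynkin diagram, so g ≅ A_8 ⊕ B_2 (dimension 80 + 10 = 90).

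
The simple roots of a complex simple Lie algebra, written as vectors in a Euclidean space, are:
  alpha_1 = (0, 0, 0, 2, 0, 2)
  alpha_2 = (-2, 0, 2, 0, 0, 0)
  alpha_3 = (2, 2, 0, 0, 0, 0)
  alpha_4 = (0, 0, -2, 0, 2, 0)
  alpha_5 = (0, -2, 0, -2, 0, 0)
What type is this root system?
Compute the Cartan integers a_ij = 2(alpha_i, alpha_j)/(alpha_j, alpha_j); the resulting 5x5 Cartan matrix is
[[2, 0, 0, 0, -1], [0, 2, -1, -1, 0], [0, -1, 2, 0, -1], [0, -1, 0, 2, 0], [-1, 0, -1, 0, 2]].
All simple roots have the same length, so the diagram is simply laced. The associated Dynkin diagram is a chain of 5 nodes with single edges (A_5), so the type is A_5 (the algebra sl(6)).

A5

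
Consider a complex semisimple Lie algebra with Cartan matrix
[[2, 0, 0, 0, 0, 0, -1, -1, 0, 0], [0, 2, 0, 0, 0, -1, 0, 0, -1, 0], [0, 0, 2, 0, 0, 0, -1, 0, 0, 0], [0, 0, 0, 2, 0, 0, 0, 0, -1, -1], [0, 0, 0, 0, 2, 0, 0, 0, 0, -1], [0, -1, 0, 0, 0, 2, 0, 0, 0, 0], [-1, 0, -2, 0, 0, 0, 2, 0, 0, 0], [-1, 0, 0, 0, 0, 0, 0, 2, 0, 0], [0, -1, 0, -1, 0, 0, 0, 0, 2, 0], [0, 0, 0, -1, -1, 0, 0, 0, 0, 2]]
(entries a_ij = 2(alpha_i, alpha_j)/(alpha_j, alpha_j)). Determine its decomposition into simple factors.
The diagram associated to this matrix has two connected components: the simple roots {alpha_2, alpha_4, alpha_5, alpha_6, alpha_9, alpha_10} form a chain of 6 nodes with single edges (A_6), and {alpha_1, alpha_3, alpha_7, alpha_8} form a chain of 4 nodes with a double edge at one end; the terminal node there is the unique short simple root (B_4). A semisimple Lie algebra decomposes uniquely as the direct sum of simple ideals, one per connected component of its Dynkin diagram, so g ≅ A_6 ⊕ B_4 (dimension 48 + 36 = 84).

A_6 + B_4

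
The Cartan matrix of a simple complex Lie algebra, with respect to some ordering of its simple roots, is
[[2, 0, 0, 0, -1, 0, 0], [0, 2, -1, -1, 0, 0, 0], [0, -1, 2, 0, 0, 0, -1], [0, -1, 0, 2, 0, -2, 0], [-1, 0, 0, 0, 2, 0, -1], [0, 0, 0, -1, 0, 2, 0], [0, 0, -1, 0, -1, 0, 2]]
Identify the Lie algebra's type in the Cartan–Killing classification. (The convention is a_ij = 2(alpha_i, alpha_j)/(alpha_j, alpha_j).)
The matrix has rank 7 with 2's on the diagonal. Reading the off-diagonal entries as Dynkin edges (a single edge where a_ij = a_ji = -1; a double or triple edge where a_ij * a_ji = 2 or 3), the diagram is a chain of 7 nodes with a double edge at one end; the terminal node there is the unique short simple root (B_7). One simple-root ordering that puts it in standard form is (alpha_1, alpha_5, alpha_7, alpha_3, alpha_2, alpha_4, alpha_6). So the algebra is type B_7, i.e. so(15).

B_7 (so(15))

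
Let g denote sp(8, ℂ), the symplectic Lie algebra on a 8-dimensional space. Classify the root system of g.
C_4

This is sp(8), which has dimension 8(8+1)/2 = 36 and rank 8/2 = 4. In the classification of classical Lie algebras, the symplectic algebra sp(2n) has type C_n; here n = 4, so the Dynkin diagram is a chain of 4 nodes with a double edge at one end; the terminal node there is the unique long simple root (C_4). Hence the type is C_4.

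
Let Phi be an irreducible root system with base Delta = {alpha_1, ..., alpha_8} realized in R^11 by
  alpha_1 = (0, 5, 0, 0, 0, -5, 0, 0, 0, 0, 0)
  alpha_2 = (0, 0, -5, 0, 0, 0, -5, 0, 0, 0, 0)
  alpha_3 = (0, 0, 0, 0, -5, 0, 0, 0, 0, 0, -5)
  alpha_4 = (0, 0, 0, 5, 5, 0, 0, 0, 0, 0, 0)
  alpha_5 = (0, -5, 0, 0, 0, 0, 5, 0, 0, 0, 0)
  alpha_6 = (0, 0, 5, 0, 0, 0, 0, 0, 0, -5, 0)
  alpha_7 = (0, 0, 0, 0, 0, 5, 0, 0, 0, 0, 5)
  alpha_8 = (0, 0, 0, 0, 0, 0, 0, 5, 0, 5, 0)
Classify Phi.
Compute the Cartan integers a_ij = 2(alpha_i, alpha_j)/(alpha_j, alpha_j); the resulting 8x8 Cartan matrix is
[[2, 0, 0, 0, -1, 0, -1, 0], [0, 2, 0, 0, -1, -1, 0, 0], [0, 0, 2, -1, 0, 0, -1, 0], [0, 0, -1, 2, 0, 0, 0, 0], [-1, -1, 0, 0, 2, 0, 0, 0], [0, -1, 0, 0, 0, 2, 0, -1], [-1, 0, -1, 0, 0, 0, 2, 0], [0, 0, 0, 0, 0, -1, 0, 2]].
All simple roots have the same length, so the diagram is simply laced. The associated Dynkin diagram is a chain of 8 nodes with single edges (A_8), so the type is A_8 (the algebra sl(9)).

A8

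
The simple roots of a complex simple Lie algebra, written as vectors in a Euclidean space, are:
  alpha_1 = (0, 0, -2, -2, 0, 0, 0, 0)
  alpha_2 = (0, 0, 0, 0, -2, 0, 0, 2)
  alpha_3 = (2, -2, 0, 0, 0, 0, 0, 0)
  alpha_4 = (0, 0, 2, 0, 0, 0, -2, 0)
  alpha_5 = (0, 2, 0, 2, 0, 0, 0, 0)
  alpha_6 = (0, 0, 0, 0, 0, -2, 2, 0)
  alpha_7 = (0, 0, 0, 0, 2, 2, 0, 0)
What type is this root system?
type A_7

Compute the Cartan integers a_ij = 2(alpha_i, alpha_j)/(alpha_j, alpha_j); the resulting 7x7 Cartan matrix is
[[2, 0, 0, -1, -1, 0, 0], [0, 2, 0, 0, 0, 0, -1], [0, 0, 2, 0, -1, 0, 0], [-1, 0, 0, 2, 0, -1, 0], [-1, 0, -1, 0, 2, 0, 0], [0, 0, 0, -1, 0, 2, -1], [0, -1, 0, 0, 0, -1, 2]].
All simple roots have the same length, so the diagram is simply laced. The associated Dynkin diagram is a chain of 7 nodes with single edges (A_7), so the type is A_7 (the algebra sl(8)).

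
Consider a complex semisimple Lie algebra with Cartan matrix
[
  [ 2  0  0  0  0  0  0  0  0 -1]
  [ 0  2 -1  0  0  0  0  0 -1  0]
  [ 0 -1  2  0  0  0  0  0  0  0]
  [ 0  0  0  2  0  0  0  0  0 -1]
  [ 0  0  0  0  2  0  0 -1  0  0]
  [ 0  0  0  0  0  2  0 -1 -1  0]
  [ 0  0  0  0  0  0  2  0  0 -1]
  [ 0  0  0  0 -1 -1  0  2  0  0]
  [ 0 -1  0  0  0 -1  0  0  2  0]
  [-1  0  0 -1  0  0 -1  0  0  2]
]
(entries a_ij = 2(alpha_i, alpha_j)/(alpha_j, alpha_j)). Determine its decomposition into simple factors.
The diagram associated to this matrix has two connected components: the simple roots {alpha_2, alpha_3, alpha_5, alpha_6, alpha_8, alpha_9} form a chain of 6 nodes with single edges (A_6), and {alpha_1, alpha_4, alpha_7, alpha_10} form a chain of 2 nodes with a fork of two nodes at one end (D_4). A semisimple Lie algebra decomposes uniquely as the direct sum of simple ideals, one per connected component of its Dynkin diagram, so g ≅ A_6 ⊕ D_4 (dimension 48 + 28 = 76).

A_6 + D_4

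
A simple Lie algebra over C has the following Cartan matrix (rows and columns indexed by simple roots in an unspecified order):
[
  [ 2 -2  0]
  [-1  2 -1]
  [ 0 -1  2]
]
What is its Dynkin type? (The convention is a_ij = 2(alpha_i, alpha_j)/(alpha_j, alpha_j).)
The matrix has rank 3 with 2's on the diagonal. Reading the off-diagonal entries as Dynkin edges (a single edge where a_ij = a_ji = -1; a double or triple edge where a_ij * a_ji = 2 or 3), the diagram is a chain of 3 nodes with a double edge at one end; the terminal node there is the unique long simple root (C_3). One simple-root ordering that puts it in standard form is (alpha_3, alpha_2, alpha_1). So the algebra is type C_3, i.e. sp(6).

C_3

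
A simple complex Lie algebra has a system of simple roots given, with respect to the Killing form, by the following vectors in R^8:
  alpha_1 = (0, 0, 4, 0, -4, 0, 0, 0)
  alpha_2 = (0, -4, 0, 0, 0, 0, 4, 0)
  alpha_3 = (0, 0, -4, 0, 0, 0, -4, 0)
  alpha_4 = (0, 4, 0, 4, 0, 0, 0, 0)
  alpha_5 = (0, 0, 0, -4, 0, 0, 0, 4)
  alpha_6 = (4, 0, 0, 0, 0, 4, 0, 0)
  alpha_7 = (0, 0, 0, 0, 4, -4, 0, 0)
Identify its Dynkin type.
Compute the Cartan integers a_ij = 2(alpha_i, alpha_j)/(alpha_j, alpha_j); the resulting 7x7 Cartan matrix is
[[2, 0, -1, 0, 0, 0, -1], [0, 2, -1, -1, 0, 0, 0], [-1, -1, 2, 0, 0, 0, 0], [0, -1, 0, 2, -1, 0, 0], [0, 0, 0, -1, 2, 0, 0], [0, 0, 0, 0, 0, 2, -1], [-1, 0, 0, 0, 0, -1, 2]].
All simple roots have the same length, so the diagram is simply laced. The associated Dynkin diagram is a chain of 7 nodes with single edges (A_7), so the type is A_7 (the algebra sl(8)).

A_7 (sl(8))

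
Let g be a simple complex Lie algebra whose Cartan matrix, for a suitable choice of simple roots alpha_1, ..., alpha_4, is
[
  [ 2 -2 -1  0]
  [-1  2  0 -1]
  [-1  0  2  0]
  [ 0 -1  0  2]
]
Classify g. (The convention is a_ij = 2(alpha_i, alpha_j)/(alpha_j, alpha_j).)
F_4

The matrix has rank 4 with 2's on the diagonal. Reading the off-diagonal entries as Dynkin edges (a single edge where a_ij = a_ji = -1; a double or triple edge where a_ij * a_ji = 2 or 3), the diagram is a chain of 4 nodes with a double edge between the middle two (F_4). One simple-root ordering that puts it in standard form is (alpha_3, alpha_1, alpha_2, alpha_4). So the algebra is type F_4.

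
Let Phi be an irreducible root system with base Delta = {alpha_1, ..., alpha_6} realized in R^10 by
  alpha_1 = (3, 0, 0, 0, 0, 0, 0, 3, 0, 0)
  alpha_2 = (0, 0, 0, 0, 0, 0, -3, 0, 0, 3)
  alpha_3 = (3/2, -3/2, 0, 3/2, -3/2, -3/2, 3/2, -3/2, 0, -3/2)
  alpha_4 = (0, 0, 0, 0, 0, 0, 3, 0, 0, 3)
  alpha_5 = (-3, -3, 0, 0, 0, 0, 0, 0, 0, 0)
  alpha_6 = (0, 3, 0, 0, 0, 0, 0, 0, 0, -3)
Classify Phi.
E6

Compute the Cartan integers a_ij = 2(alpha_i, alpha_j)/(alpha_j, alpha_j); the resulting 6x6 Cartan matrix is
[[2, 0, 0, 0, -1, 0], [0, 2, -1, 0, 0, -1], [0, -1, 2, 0, 0, 0], [0, 0, 0, 2, 0, -1], [-1, 0, 0, 0, 2, -1], [0, -1, 0, -1, -1, 2]].
All simple roots have the same length, so the diagram is simply laced. The associated Dynkin diagram is a chain of 5 nodes with one extra node attached to the third node from one end (E_6), so the type is E_6.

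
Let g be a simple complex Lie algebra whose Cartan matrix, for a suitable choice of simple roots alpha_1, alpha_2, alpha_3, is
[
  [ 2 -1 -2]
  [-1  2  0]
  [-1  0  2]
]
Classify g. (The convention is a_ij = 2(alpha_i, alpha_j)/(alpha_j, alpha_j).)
The matrix has rank 3 with 2's on the diagonal. Reading the off-diagonal entries as Dynkin edges (a single edge where a_ij = a_ji = -1; a double or triple edge where a_ij * a_ji = 2 or 3), the diagram is a chain of 3 nodes with a double edge at one end; the terminal node there is the unique short simple root (B_3). One simple-root ordering that puts it in standard form is (alpha_2, alpha_1, alpha_3). So the algebra is type B_3, i.e. so(7).

B_3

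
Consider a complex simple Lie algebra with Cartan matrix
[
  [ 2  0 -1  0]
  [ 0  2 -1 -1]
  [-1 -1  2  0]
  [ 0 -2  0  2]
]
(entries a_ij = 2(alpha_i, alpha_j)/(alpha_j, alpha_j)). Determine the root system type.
The matrix has rank 4 with 2's on the diagonal. Reading the off-diagonal entries as Dynkin edges (a single edge where a_ij = a_ji = -1; a double or triple edge where a_ij * a_ji = 2 or 3), the diagram is a chain of 4 nodes with a double edge at one end; the terminal node there is the unique long simple root (C_4). One simple-root ordering that puts it in standard form is (alpha_1, alpha_3, alpha_2, alpha_4). So the algebra is type C_4, i.e. sp(8).

type C_4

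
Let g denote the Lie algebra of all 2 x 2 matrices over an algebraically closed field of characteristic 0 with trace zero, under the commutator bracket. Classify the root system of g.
This is sl(2), which has dimension 2^2 - 1 = 3 and rank 2 - 1 = 1 (a Cartan subalgebra is the diagonal traceless matrices). In the classification of classical Lie algebras, the special linear algebra sl(n+1) has type A_n; here n = 1, so the Dynkin diagram is a chain of 1 nodes with single edges (A_1). Hence the type is A_1.

A_1 (sl(2))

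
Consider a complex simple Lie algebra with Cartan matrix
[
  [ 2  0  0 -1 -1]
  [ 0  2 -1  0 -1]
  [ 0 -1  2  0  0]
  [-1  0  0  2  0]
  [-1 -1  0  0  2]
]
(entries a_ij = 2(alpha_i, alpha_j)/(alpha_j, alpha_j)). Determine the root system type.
type A_5

The matrix has rank 5 with 2's on the diagonal. Reading the off-diagonal entries as Dynkin edges (a single edge where a_ij = a_ji = -1; a double or triple edge where a_ij * a_ji = 2 or 3), the diagram is a chain of 5 nodes with single edges (A_5). One simple-root ordering that puts it in standard form is (alpha_4, alpha_1, alpha_5, alpha_2, alpha_3). So the algebra is type A_5, i.e. sl(6).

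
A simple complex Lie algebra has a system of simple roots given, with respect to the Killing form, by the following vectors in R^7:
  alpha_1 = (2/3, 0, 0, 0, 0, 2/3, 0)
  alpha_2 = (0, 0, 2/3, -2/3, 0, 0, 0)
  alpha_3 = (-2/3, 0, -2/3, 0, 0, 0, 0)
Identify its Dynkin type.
A_3

Compute the Cartan integers a_ij = 2(alpha_i, alpha_j)/(alpha_j, alpha_j); the resulting 3x3 Cartan matrix is
[[2, 0, -1], [0, 2, -1], [-1, -1, 2]].
All simple roots have the same length, so the diagram is simply laced. The associated Dynkin diagram is a chain of 3 nodes with single edges (A_3), so the type is A_3 (the algebra sl(4)).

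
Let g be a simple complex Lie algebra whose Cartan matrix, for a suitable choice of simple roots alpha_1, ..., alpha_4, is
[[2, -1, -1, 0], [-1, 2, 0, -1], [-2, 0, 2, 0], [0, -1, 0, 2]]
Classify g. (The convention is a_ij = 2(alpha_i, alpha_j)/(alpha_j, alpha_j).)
The matrix has rank 4 with 2's on the diagonal. Reading the off-diagonal entries as Dynkin edges (a single edge where a_ij = a_ji = -1; a double or triple edge where a_ij * a_ji = 2 or 3), the diagram is a chain of 4 nodes with a double edge at one end; the terminal node there is the unique long simple root (C_4). One simple-root ordering that puts it in standard form is (alpha_4, alpha_2, alpha_1, alpha_3). So the algebra is type C_4, i.e. sp(8).

C_4 (sp(8))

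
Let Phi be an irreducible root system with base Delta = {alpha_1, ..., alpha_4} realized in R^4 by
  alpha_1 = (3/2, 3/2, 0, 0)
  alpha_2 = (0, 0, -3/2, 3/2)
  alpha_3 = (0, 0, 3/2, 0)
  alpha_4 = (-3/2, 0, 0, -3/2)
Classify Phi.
Compute the Cartan integers a_ij = 2(alpha_i, alpha_j)/(alpha_j, alpha_j); the resulting 4x4 Cartan matrix is
[[2, 0, 0, -1], [0, 2, -2, -1], [0, -1, 2, 0], [-1, -1, 0, 2]].
The roots have two lengths (squared-length ratio 2:1); the short ones are alpha_{3}. The associated Dynkin diagram is a chain of 4 nodes with a double edge at one end; the terminal node there is the unique short simple root (B_4), so the type is B_4 (the algebra so(9)).

B4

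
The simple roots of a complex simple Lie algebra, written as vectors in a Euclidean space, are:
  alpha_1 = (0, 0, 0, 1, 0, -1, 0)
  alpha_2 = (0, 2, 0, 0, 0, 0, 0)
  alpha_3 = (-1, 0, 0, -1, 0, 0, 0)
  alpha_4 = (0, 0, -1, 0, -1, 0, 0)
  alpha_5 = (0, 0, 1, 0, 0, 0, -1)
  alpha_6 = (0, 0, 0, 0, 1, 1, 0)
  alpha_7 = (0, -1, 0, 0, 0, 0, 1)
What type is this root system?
type C_7

Compute the Cartan integers a_ij = 2(alpha_i, alpha_j)/(alpha_j, alpha_j); the resulting 7x7 Cartan matrix is
[[2, 0, -1, 0, 0, -1, 0], [0, 2, 0, 0, 0, 0, -2], [-1, 0, 2, 0, 0, 0, 0], [0, 0, 0, 2, -1, -1, 0], [0, 0, 0, -1, 2, 0, -1], [-1, 0, 0, -1, 0, 2, 0], [0, -1, 0, 0, -1, 0, 2]].
The roots have two lengths (squared-length ratio 2:1); the short ones are alpha_{1,3,4,5,6,7}. The associated Dynkin diagram is a chain of 7 nodes with a double edge at one end; the terminal node there is the unique long simple root (C_7), so the type is C_7 (the algebra sp(14)).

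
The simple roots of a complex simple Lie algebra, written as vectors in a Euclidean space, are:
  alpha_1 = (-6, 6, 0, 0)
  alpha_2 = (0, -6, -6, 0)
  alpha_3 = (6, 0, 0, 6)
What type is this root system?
A3

Compute the Cartan integers a_ij = 2(alpha_i, alpha_j)/(alpha_j, alpha_j); the resulting 3x3 Cartan matrix is
[[2, -1, -1], [-1, 2, 0], [-1, 0, 2]].
All simple roots have the same length, so the diagram is simply laced. The associated Dynkin diagram is a chain of 3 nodes with single edges (A_3), so the type is A_3 (the algebra sl(4)).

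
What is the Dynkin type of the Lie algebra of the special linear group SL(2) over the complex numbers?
This is sl(2), which has dimension 2^2 - 1 = 3 and rank 2 - 1 = 1 (a Cartan subalgebra is the diagonal traceless matrices). In the classification of classical Lie algebras, the special linear algebra sl(n+1) has type A_n; here n = 1, so the Dynkin diagram is a chain of 1 nodes with single edges (A_1). Hence the type is A_1.

type A_1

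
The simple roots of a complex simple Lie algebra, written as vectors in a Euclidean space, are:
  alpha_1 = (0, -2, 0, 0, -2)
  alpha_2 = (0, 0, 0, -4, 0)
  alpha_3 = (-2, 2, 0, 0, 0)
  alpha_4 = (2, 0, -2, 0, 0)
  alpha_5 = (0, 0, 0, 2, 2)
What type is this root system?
C5

Compute the Cartan integers a_ij = 2(alpha_i, alpha_j)/(alpha_j, alpha_j); the resulting 5x5 Cartan matrix is
[[2, 0, -1, 0, -1], [0, 2, 0, 0, -2], [-1, 0, 2, -1, 0], [0, 0, -1, 2, 0], [-1, -1, 0, 0, 2]].
The roots have two lengths (squared-length ratio 2:1); the short ones are alpha_{1,3,4,5}. The associated Dynkin diagram is a chain of 5 nodes with a double edge at one end; the terminal node there is the unique long simple root (C_5), so the type is C_5 (the algebra sp(10)).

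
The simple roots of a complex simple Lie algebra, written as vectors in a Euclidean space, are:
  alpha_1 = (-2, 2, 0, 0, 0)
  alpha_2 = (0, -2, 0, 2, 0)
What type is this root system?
A2

Compute the Cartan integers a_ij = 2(alpha_i, alpha_j)/(alpha_j, alpha_j); the resulting 2x2 Cartan matrix is
[[2, -1], [-1, 2]].
All simple roots have the same length, so the diagram is simply laced. The associated Dynkin diagram is a chain of 2 nodes with single edges (A_2), so the type is A_2 (the algebra sl(3)).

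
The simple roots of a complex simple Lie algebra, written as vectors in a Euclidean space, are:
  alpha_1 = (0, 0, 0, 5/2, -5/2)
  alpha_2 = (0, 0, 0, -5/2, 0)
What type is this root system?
B_2 (so(5))

Compute the Cartan integers a_ij = 2(alpha_i, alpha_j)/(alpha_j, alpha_j); the resulting 2x2 Cartan matrix is
[[2, -2], [-1, 2]].
The roots have two lengths (squared-length ratio 2:1); the short ones are alpha_{2}. The associated Dynkin diagram is a chain of 2 nodes with a double edge at one end; the terminal node there is the unique short simple root (B_2), so the type is B_2 (the algebra so(5)).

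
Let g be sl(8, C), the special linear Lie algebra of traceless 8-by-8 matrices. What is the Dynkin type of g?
This is sl(8), which has dimension 8^2 - 1 = 63 and rank 8 - 1 = 7 (a Cartan subalgebra is the diagonal traceless matrices). In the classification of classical Lie algebras, the special linear algebra sl(n+1) has type A_n; here n = 7, so the Dynkin diagram is a chain of 7 nodes with single edges (A_7). Hence the type is A_7.

A7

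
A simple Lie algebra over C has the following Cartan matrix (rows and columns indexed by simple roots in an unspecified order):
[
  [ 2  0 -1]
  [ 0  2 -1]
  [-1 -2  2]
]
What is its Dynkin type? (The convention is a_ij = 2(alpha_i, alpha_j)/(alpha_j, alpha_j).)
The matrix has rank 3 with 2's on the diagonal. Reading the off-diagonal entries as Dynkin edges (a single edge where a_ij = a_ji = -1; a double or triple edge where a_ij * a_ji = 2 or 3), the diagram is a chain of 3 nodes with a double edge at one end; the terminal node there is the unique short simple root (B_3). One simple-root ordering that puts it in standard form is (alpha_1, alpha_3, alpha_2). So the algebra is type B_3, i.e. so(7).

B_3 (so(7))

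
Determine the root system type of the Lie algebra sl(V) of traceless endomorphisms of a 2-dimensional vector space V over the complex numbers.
This is sl(2), which has dimension 2^2 - 1 = 3 and rank 2 - 1 = 1 (a Cartan subalgebra is the diagonal traceless matrices). In the classification of classical Lie algebras, the special linear algebra sl(n+1) has type A_n; here n = 1, so the Dynkin diagram is a chain of 1 nodes with single edges (A_1). Hence the type is A_1.

type A_1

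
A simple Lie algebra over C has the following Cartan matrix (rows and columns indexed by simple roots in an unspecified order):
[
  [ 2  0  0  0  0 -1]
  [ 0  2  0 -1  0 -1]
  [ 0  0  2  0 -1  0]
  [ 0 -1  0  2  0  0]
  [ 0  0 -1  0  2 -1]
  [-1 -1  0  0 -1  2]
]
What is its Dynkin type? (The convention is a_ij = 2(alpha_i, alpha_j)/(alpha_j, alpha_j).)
E6

The matrix has rank 6 with 2's on the diagonal. Reading the off-diagonal entries as Dynkin edges (a single edge where a_ij = a_ji = -1; a double or triple edge where a_ij * a_ji = 2 or 3), the diagram is a chain of 5 nodes with one extra node attached to the third node from one end (E_6). One simple-root ordering that puts it in standard form is (alpha_3, alpha_1, alpha_5, alpha_6, alpha_2, alpha_4). So the algebra is type E_6.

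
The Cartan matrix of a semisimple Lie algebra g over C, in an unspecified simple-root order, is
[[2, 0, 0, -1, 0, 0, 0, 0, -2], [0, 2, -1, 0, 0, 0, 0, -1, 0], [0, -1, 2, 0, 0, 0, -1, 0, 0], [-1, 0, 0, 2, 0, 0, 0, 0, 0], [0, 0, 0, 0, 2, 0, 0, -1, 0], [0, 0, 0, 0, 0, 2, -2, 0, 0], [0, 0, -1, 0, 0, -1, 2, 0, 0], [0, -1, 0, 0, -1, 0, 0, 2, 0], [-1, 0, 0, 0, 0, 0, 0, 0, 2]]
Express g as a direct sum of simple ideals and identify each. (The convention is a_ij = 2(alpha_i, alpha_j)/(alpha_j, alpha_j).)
B3 ⊕ C6

The diagram associated to this matrix has two connected components: the simple roots {alpha_1, alpha_4, alpha_9} form a chain of 3 nodes with a double edge at one end; the terminal node there is the unique short simple root (B_3), and {alpha_2, alpha_3, alpha_5, alpha_6, alpha_7, alpha_8} form a chain of 6 nodes with a double edge at one end; the terminal node there is the unique long simple root (C_6). A semisimple Lie algebra decomposes uniquely as the direct sum of simple ideals, one per connected component of its Dynkin diagram, so g ≅ B_3 ⊕ C_6 (dimension 21 + 78 = 99).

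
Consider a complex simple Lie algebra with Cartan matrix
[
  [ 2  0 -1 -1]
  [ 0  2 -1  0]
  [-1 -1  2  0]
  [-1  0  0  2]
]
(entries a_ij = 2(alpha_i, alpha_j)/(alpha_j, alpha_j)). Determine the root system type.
A_4

The matrix has rank 4 with 2's on the diagonal. Reading the off-diagonal entries as Dynkin edges (a single edge where a_ij = a_ji = -1; a double or triple edge where a_ij * a_ji = 2 or 3), the diagram is a chain of 4 nodes with single edges (A_4). One simple-root ordering that puts it in standard form is (alpha_4, alpha_1, alpha_3, alpha_2). So the algebra is type A_4, i.e. sl(5).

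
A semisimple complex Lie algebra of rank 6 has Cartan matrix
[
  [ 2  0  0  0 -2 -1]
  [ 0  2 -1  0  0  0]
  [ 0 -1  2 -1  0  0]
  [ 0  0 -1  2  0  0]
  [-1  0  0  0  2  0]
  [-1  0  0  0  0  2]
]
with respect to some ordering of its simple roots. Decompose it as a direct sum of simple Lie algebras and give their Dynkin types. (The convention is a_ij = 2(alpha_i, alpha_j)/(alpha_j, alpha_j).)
The diagram associated to this matrix has two connected components: the simple roots {alpha_2, alpha_3, alpha_4} form a chain of 3 nodes with single edges (A_3), and {alpha_1, alpha_5, alpha_6} form a chain of 3 nodes with a double edge at one end; the terminal node there is the unique short simple root (B_3). A semisimple Lie algebra decomposes uniquely as the direct sum of simple ideals, one per connected component of its Dynkin diagram, so g ≅ A_3 ⊕ B_3 (dimension 15 + 21 = 36).

type A_3 + type B_3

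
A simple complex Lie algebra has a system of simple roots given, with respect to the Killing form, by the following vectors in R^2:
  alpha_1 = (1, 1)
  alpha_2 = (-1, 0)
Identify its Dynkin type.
Compute the Cartan integers a_ij = 2(alpha_i, alpha_j)/(alpha_j, alpha_j); the resulting 2x2 Cartan matrix is
[[2, -2], [-1, 2]].
The roots have two lengths (squared-length ratio 2:1); the short ones are alpha_{2}. The associated Dynkin diagram is a chain of 2 nodes with a double edge at one end; the terminal node there is the unique short simple root (B_2), so the type is B_2 (the algebra so(5)).

B_2 (so(5))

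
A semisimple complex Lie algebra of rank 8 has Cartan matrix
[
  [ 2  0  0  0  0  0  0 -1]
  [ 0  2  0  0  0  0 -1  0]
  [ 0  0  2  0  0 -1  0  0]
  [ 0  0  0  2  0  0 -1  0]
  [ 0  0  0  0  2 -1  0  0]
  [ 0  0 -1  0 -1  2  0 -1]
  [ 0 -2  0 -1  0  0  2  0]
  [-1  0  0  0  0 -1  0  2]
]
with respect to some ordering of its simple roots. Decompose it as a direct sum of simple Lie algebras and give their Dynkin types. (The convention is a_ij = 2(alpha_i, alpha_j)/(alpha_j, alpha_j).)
B_3 ⊕ D_5

The diagram associated to this matrix has two connected components: the simple roots {alpha_2, alpha_4, alpha_7} form a chain of 3 nodes with a double edge at one end; the terminal node there is the unique short simple root (B_3), and {alpha_1, alpha_3, alpha_5, alpha_6, alpha_8} form a chain of 3 nodes with a fork of two nodes at one end (D_5). A semisimple Lie algebra decomposes uniquely as the direct sum of simple ideals, one per connected component of its Dynkin diagram, so g ≅ B_3 ⊕ D_5 (dimension 21 + 45 = 66).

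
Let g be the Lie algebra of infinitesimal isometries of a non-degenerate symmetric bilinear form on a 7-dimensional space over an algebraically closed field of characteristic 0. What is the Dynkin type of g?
This is so(7) with 7 odd, which has dimension 7(7-1)/2 = 21 and rank (7-1)/2 = 3. In the classification of classical Lie algebras, the orthogonal algebra so(2n+1) in an odd number of variables has type B_n; here n = 3, so the Dynkin diagram is a chain of 3 nodes with a double edge at one end; the terminal node there is the unique short simple root (B_3). Hence the type is B_3.

B_3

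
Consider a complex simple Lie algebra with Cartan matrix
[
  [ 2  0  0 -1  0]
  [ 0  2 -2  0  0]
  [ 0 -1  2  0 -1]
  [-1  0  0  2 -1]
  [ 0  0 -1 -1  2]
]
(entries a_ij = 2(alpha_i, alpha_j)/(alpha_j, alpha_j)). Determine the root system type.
The matrix has rank 5 with 2's on the diagonal. Reading the off-diagonal entries as Dynkin edges (a single edge where a_ij = a_ji = -1; a double or triple edge where a_ij * a_ji = 2 or 3), the diagram is a chain of 5 nodes with a double edge at one end; the terminal node there is the unique long simple root (C_5). One simple-root ordering that puts it in standard form is (alpha_1, alpha_4, alpha_5, alpha_3, alpha_2). So the algebra is type C_5, i.e. sp(10).

C_5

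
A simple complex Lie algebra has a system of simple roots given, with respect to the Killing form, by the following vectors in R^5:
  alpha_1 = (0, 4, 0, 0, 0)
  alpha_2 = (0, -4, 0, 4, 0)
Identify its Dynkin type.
Compute the Cartan integers a_ij = 2(alpha_i, alpha_j)/(alpha_j, alpha_j); the resulting 2x2 Cartan matrix is
[[2, -1], [-2, 2]].
The roots have two lengths (squared-length ratio 2:1); the short ones are alpha_{1}. The associated Dynkin diagram is a chain of 2 nodes with a double edge at one end; the terminal node there is the unique short simple root (B_2), so the type is B_2 (the algebra so(5)).

B2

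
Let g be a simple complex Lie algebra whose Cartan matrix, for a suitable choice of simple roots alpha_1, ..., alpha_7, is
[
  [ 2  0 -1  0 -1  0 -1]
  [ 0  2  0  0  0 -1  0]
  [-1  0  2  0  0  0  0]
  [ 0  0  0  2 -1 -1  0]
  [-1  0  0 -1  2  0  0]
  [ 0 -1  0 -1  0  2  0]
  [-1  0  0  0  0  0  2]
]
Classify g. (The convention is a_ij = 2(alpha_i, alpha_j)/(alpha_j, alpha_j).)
The matrix has rank 7 with 2's on the diagonal. Reading the off-diagonal entries as Dynkin edges (a single edge where a_ij = a_ji = -1; a double or triple edge where a_ij * a_ji = 2 or 3), the diagram is a chain of 5 nodes with a fork of two nodes at one end (D_7). One simple-root ordering that puts it in standard form is (alpha_2, alpha_6, alpha_4, alpha_5, alpha_1, alpha_7, alpha_3). So the algebra is type D_7, i.e. so(14).

D_7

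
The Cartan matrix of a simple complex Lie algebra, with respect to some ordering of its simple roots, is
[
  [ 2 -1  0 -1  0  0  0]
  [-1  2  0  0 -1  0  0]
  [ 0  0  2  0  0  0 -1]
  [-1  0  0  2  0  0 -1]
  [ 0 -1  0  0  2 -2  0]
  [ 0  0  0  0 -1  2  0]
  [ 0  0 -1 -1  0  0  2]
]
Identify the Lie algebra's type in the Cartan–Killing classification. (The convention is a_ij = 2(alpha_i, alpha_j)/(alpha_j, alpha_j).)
The matrix has rank 7 with 2's on the diagonal. Reading the off-diagonal entries as Dynkin edges (a single edge where a_ij = a_ji = -1; a double or triple edge where a_ij * a_ji = 2 or 3), the diagram is a chain of 7 nodes with a double edge at one end; the terminal node there is the unique short simple root (B_7). One simple-root ordering that puts it in standard form is (alpha_3, alpha_7, alpha_4, alpha_1, alpha_2, alpha_5, alpha_6). So the algebra is type B_7, i.e. so(15).

type B_7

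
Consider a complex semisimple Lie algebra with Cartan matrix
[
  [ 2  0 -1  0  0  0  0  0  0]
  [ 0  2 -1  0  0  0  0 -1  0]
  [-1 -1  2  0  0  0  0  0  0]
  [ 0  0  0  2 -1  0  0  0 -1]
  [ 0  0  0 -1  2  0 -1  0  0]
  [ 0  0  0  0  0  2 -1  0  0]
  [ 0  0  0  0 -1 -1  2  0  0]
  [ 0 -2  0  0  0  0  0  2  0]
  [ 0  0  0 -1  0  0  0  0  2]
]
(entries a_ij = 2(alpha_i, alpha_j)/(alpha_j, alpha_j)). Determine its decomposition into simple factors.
A_5 (sl(6)) ⊕ C_4 (sp(8))

The diagram associated to this matrix has two connected components: the simple roots {alpha_4, alpha_5, alpha_6, alpha_7, alpha_9} form a chain of 5 nodes with single edges (A_5), and {alpha_1, alpha_2, alpha_3, alpha_8} form a chain of 4 nodes with a double edge at one end; the terminal node there is the unique long simple root (C_4). A semisimple Lie algebra decomposes uniquely as the direct sum of simple ideals, one per connected component of its Dynkin diagram, so g ≅ A_5 ⊕ C_4 (dimension 35 + 36 = 71).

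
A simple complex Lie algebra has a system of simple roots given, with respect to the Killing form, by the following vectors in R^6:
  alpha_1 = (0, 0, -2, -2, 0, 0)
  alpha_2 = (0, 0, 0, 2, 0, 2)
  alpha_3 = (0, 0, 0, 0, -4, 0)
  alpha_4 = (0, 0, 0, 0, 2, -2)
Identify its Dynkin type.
Compute the Cartan integers a_ij = 2(alpha_i, alpha_j)/(alpha_j, alpha_j); the resulting 4x4 Cartan matrix is
[[2, -1, 0, 0], [-1, 2, 0, -1], [0, 0, 2, -2], [0, -1, -1, 2]].
The roots have two lengths (squared-length ratio 2:1); the short ones are alpha_{1,2,4}. The associated Dynkin diagram is a chain of 4 nodes with a double edge at one end; the terminal node there is the unique long simple root (C_4), so the type is C_4 (the algebra sp(8)).

C_4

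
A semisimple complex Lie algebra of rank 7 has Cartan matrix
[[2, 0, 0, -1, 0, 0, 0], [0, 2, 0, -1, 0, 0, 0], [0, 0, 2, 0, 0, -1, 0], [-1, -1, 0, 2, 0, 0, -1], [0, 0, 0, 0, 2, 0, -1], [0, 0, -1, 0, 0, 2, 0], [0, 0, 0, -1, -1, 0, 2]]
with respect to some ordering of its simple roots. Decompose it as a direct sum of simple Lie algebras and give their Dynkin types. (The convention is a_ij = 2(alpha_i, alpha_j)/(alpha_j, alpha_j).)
The diagram associated to this matrix has two connected components: the simple roots {alpha_3, alpha_6} form a chain of 2 nodes with single edges (A_2), and {alpha_1, alpha_2, alpha_4, alpha_5, alpha_7} form a chain of 3 nodes with a fork of two nodes at one end (D_5). A semisimple Lie algebra decomposes uniquely as the direct sum of simple ideals, one per connected component of its Dynkin diagram, so g ≅ A_2 ⊕ D_5 (dimension 8 + 45 = 53).

type A_2 ⊕ type D_5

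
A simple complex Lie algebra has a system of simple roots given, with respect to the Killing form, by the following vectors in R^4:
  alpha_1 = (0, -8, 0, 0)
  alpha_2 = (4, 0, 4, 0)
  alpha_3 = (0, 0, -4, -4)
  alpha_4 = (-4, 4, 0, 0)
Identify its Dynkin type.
C_4

Compute the Cartan integers a_ij = 2(alpha_i, alpha_j)/(alpha_j, alpha_j); the resulting 4x4 Cartan matrix is
[[2, 0, 0, -2], [0, 2, -1, -1], [0, -1, 2, 0], [-1, -1, 0, 2]].
The roots have two lengths (squared-length ratio 2:1); the short ones are alpha_{2,3,4}. The associated Dynkin diagram is a chain of 4 nodes with a double edge at one end; the terminal node there is the unique long simple root (C_4), so the type is C_4 (the algebra sp(8)).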